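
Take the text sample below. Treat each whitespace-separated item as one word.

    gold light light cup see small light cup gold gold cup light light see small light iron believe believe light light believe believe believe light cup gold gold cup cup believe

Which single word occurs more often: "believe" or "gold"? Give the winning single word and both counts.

"believe" (6 vs 5)

"believe": 6 occurrences
"gold": 5 occurrences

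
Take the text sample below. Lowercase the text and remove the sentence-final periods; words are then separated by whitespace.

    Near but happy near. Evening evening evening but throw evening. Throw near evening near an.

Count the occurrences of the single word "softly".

0

Scanning the 15 tokens for "softly":
  (none found)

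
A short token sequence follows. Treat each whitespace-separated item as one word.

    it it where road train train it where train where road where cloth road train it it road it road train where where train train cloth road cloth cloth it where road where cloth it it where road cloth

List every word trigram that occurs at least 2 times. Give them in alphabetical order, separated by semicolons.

it it where; it where road; road where cloth; where road where

Trigram counts meeting the condition (at least 2 times):
  it it where: 2
  it where road: 3
  road where cloth: 2
  where road where: 2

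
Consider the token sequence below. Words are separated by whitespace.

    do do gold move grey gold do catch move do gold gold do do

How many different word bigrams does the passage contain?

10

14 tokens → 13 bigram windows in total.
Repeated bigrams (each contributes count−1 duplicates):
  do do: 2
  do gold: 2
  gold do: 2
3 duplicate windows → 13 − 3 = 10 distinct.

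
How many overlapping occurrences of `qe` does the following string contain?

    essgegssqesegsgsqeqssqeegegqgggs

Sliding a length-2 window over the 32 characters (31 positions):
  position 9–10: qe
  position 17–18: qe
  position 22–23: qe

3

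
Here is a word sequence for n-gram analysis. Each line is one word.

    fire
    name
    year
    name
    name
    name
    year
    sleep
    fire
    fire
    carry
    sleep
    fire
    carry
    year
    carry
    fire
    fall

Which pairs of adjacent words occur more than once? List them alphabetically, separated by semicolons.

fire carry; name name; name year; sleep fire

Bigram counts meeting the condition (more than once):
  fire carry: 2
  name name: 2
  name year: 2
  sleep fire: 2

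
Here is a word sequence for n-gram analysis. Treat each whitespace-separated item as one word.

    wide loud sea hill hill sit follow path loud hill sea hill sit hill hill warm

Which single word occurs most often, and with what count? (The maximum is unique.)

Unigram frequencies (highest first):
  hill: 6
  loud: 2
  sea: 2
  sit: 2
  wide: 1
  follow: 1
  … (2 more, each ≤ 1)

"hill", 6 times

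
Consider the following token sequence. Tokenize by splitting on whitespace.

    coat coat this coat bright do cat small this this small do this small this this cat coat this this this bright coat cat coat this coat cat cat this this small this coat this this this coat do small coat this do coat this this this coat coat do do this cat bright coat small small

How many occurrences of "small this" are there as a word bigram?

3

Scanning the 56 overlapping bigram windows for "small this":
  position 8–9: small this
  position 14–15: small this
  position 32–33: small this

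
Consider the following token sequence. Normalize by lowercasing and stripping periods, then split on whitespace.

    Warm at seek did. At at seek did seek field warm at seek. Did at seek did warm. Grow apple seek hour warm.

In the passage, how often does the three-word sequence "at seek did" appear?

Scanning the 21 overlapping trigram windows for "at seek did":
  position 2–4: at seek did
  position 6–8: at seek did
  position 12–14: at seek did
  position 15–17: at seek did

4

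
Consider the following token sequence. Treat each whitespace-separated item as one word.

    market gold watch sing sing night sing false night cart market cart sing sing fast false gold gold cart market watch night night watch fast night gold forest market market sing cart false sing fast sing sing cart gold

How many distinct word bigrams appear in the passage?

39 tokens → 38 bigram windows in total.
Repeated bigrams (each contributes count−1 duplicates):
  sing sing: 3
  cart market: 2
  sing cart: 2
  sing fast: 2
5 duplicate windows → 38 − 5 = 33 distinct.

33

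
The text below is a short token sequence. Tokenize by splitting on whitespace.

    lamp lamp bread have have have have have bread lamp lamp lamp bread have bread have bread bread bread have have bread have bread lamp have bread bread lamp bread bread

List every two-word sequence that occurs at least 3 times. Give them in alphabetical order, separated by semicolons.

bread bread; bread have; bread lamp; have bread; have have; lamp bread; lamp lamp

Bigram counts meeting the condition (at least 3 times):
  bread bread: 4
  bread have: 5
  bread lamp: 3
  have bread: 6
  have have: 5
  lamp bread: 3
  lamp lamp: 3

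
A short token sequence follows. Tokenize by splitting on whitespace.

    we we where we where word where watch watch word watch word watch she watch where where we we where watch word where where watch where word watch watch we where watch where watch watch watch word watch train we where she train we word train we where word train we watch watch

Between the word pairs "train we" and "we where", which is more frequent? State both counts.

"train we": 4 occurrences
"we where": 6 occurrences

"we where" (6 vs 4)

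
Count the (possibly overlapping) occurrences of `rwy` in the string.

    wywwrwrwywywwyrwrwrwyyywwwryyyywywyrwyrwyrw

4

Sliding a length-3 window over the 43 characters (41 positions):
  position 7–9: rwy
  position 19–21: rwy
  position 36–38: rwy
  position 39–41: rwy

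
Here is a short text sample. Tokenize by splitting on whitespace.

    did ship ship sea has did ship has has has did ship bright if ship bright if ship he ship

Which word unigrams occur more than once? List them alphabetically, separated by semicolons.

bright; did; has; if; ship

Unigram counts meeting the condition (more than once):
  bright: 2
  did: 3
  has: 4
  if: 2
  ship: 7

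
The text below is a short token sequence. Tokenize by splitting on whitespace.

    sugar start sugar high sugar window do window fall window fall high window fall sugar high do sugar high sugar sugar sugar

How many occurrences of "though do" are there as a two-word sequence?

0

Scanning the 21 overlapping bigram windows for "though do":
  (none found)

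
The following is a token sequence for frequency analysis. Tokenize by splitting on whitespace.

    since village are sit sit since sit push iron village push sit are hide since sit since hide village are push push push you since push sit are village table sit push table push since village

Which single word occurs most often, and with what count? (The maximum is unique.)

Unigram frequencies (highest first):
  push: 8
  sit: 7
  since: 6
  village: 5
  are: 4
  hide: 2
  … (3 more, each ≤ 2)

"push", 8 times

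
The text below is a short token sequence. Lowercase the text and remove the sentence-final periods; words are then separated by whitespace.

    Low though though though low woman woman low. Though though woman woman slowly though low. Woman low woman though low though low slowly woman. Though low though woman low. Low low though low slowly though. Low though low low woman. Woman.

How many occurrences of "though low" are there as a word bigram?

Scanning the 40 overlapping bigram windows for "though low":
  position 4–5: though low
  position 14–15: though low
  position 19–20: though low
  position 21–22: though low
  position 25–26: though low
  position 32–33: though low
  position 35–36: though low
  position 37–38: though low

8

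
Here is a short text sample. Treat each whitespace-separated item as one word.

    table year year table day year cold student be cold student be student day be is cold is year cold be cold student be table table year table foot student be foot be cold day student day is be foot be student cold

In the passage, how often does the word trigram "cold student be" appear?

Scanning the 41 overlapping trigram windows for "cold student be":
  position 7–9: cold student be
  position 10–12: cold student be
  position 22–24: cold student be

3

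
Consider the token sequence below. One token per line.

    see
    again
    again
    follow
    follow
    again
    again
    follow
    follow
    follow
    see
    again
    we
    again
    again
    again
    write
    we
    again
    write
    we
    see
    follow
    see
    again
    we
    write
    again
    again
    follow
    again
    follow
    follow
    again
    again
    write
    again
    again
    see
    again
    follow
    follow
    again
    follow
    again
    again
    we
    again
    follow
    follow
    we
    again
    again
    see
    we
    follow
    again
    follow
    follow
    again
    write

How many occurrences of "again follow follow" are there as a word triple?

6

Scanning the 59 overlapping trigram windows for "again follow follow":
  position 3–5: again follow follow
  position 7–9: again follow follow
  position 31–33: again follow follow
  position 40–42: again follow follow
  position 48–50: again follow follow
  position 57–59: again follow follow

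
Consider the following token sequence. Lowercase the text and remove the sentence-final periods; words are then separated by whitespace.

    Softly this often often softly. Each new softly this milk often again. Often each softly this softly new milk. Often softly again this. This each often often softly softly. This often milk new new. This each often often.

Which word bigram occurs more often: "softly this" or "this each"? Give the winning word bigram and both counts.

"softly this" (4 vs 2)

"softly this": 4 occurrences
"this each": 2 occurrences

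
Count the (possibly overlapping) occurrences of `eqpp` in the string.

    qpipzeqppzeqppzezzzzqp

Sliding a length-4 window over the 22 characters (19 positions):
  position 6–9: eqpp
  position 11–14: eqpp

2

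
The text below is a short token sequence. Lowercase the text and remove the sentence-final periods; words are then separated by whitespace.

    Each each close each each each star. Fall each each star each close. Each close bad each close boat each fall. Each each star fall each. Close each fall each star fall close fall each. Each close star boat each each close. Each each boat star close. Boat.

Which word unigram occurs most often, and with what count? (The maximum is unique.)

Unigram frequencies (highest first):
  each: 22
  close: 9
  star: 6
  fall: 6
  boat: 4
  bad: 1

"each", 22 times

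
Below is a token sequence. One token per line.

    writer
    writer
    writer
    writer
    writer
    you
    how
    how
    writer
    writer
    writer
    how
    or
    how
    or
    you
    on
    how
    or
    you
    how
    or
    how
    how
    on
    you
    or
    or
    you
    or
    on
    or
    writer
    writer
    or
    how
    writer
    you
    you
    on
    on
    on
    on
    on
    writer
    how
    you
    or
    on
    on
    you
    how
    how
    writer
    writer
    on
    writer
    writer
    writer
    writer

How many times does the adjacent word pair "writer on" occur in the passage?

1

Scanning the 59 overlapping bigram windows for "writer on":
  position 55–56: writer on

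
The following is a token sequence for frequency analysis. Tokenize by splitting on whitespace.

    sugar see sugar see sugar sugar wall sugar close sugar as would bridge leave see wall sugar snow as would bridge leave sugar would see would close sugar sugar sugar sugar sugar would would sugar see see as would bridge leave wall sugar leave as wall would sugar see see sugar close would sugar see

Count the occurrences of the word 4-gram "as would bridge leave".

Scanning the 52 overlapping 4-gram windows for "as would bridge leave":
  position 11–14: as would bridge leave
  position 19–22: as would bridge leave
  position 38–41: as would bridge leave

3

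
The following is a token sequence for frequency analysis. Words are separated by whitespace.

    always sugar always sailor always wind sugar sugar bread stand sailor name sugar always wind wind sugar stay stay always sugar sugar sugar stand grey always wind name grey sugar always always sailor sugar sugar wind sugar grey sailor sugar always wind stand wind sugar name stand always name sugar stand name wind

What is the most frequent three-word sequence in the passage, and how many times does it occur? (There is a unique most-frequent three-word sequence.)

"sugar always wind", 2 times

Trigram frequencies (highest first):
  sugar always wind: 2
  always sugar always: 1
  sugar always sailor: 1
  always sailor always: 1
  sailor always wind: 1
  always wind sugar: 1
  … (44 more, each ≤ 1)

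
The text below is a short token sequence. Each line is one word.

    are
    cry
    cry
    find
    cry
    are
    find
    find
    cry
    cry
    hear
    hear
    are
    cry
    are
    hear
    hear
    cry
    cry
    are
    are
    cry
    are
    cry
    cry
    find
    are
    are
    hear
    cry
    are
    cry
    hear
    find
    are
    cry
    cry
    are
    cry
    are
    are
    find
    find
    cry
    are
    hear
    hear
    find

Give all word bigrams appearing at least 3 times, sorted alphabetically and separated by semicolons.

Bigram counts meeting the condition (at least 3 times):
  are are: 3
  are cry: 7
  are hear: 3
  cry are: 8
  cry cry: 5
  find cry: 3
  hear hear: 3

are are; are cry; are hear; cry are; cry cry; find cry; hear hear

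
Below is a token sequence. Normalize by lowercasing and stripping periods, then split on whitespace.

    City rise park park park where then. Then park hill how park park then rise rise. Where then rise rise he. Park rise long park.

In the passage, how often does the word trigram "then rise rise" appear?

2

Scanning the 23 overlapping trigram windows for "then rise rise":
  position 14–16: then rise rise
  position 18–20: then rise rise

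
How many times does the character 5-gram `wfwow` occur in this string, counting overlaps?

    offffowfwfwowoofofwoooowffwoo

Sliding a length-5 window over the 29 characters (25 positions):
  position 9–13: wfwow

1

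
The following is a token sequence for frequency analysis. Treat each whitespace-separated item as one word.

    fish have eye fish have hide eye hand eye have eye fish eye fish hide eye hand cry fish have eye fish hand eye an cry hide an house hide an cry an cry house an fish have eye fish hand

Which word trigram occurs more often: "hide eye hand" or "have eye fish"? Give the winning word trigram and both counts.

"have eye fish" (4 vs 2)

"hide eye hand": 2 occurrences
"have eye fish": 4 occurrences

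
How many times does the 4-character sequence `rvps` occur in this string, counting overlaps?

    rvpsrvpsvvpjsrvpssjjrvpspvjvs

Sliding a length-4 window over the 29 characters (26 positions):
  position 1–4: rvps
  position 5–8: rvps
  position 14–17: rvps
  position 21–24: rvps

4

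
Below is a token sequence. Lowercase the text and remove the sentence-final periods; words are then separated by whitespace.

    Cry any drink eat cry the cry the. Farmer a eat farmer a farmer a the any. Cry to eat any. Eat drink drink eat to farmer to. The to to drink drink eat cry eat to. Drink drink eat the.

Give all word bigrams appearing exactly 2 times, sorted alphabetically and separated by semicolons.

Bigram counts meeting the condition (exactly 2 times):
  cry the: 2
  eat cry: 2
  eat to: 2
  to drink: 2

cry the; eat cry; eat to; to drink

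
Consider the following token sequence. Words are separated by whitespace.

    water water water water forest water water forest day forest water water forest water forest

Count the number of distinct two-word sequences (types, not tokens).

15 tokens → 14 bigram windows in total.
Repeated bigrams (each contributes count−1 duplicates):
  water water: 5
  water forest: 4
  forest water: 3
9 duplicate windows → 14 − 9 = 5 distinct.

5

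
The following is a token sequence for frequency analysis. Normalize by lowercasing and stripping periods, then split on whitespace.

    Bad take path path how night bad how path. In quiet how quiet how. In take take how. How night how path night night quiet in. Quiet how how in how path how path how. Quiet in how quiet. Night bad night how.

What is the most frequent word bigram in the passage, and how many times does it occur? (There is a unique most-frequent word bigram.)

"how path", 4 times

Bigram frequencies (highest first):
  how path: 4
  path how: 3
  quiet how: 3
  how quiet: 3
  how night: 2
  night bad: 2
  … (19 more, each ≤ 2)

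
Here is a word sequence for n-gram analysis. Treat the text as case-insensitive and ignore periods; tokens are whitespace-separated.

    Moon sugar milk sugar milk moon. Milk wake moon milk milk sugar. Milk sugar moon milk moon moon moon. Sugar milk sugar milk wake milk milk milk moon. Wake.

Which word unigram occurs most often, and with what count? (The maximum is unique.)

Unigram frequencies (highest first):
  milk: 12
  moon: 8
  sugar: 6
  wake: 3

"milk", 12 times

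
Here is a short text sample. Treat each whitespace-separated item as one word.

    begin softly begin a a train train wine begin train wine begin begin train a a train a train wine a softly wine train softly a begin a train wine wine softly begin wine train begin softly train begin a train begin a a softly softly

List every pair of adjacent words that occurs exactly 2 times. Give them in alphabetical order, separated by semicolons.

a softly; begin softly; begin train; softly begin; train a; wine begin; wine train

Bigram counts meeting the condition (exactly 2 times):
  a softly: 2
  begin softly: 2
  begin train: 2
  softly begin: 2
  train a: 2
  wine begin: 2
  wine train: 2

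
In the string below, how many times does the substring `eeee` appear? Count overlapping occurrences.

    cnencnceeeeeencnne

3

Sliding a length-4 window over the 18 characters (15 positions):
  position 8–11: eeee
  position 9–12: eeee
  position 10–13: eeee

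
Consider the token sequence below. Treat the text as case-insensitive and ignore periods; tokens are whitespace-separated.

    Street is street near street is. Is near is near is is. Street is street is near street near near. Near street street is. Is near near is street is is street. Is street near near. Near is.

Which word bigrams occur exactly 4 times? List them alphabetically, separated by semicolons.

Bigram counts meeting the condition (exactly 4 times):
  is is: 4
  is near: 4
  near is: 4

is is; is near; near is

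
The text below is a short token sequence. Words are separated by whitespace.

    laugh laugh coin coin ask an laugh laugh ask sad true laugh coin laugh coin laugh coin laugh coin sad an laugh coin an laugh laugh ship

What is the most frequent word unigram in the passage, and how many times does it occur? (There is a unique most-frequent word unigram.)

"laugh", 11 times

Unigram frequencies (highest first):
  laugh: 11
  coin: 7
  an: 3
  ask: 2
  sad: 2
  true: 1
  … (1 more, each ≤ 1)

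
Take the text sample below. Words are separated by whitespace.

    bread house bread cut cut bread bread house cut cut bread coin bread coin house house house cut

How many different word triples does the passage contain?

15

18 tokens → 16 trigram windows in total.
Repeated trigrams (each contributes count−1 duplicates):
  cut cut bread: 2
1 duplicate windows → 16 − 1 = 15 distinct.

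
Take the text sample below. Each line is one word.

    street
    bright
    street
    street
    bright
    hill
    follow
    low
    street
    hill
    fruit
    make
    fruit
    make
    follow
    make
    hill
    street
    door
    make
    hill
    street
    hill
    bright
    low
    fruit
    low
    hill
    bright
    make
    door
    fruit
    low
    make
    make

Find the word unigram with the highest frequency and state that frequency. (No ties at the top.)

Unigram frequencies (highest first):
  make: 7
  street: 6
  hill: 6
  bright: 4
  low: 4
  fruit: 4
  … (2 more, each ≤ 2)

"make", 7 times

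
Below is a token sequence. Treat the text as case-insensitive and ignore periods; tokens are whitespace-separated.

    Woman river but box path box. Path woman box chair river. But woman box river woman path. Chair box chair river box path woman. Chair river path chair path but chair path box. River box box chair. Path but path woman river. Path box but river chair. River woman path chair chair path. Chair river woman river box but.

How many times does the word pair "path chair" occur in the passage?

Scanning the 58 overlapping bigram windows for "path chair":
  position 17–18: path chair
  position 27–28: path chair
  position 50–51: path chair
  position 53–54: path chair

4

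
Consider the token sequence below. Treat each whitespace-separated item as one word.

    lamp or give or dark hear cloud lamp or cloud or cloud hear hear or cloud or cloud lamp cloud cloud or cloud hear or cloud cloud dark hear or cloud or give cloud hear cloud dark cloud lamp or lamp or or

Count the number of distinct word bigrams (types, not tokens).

19

43 tokens → 42 bigram windows in total.
Repeated bigrams (each contributes count−1 duplicates):
  or cloud: 7
  cloud or: 4
  lamp or: 4
  cloud hear: 3
  cloud lamp: 3
  hear or: 3
  cloud cloud: 2
  cloud dark: 2
  … (3 more repeated)
23 duplicate windows → 42 − 23 = 19 distinct.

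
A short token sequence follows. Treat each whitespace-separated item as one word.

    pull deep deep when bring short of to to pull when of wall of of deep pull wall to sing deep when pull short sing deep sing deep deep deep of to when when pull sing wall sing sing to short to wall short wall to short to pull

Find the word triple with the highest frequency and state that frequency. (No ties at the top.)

Trigram frequencies (highest first):
  to short to: 2
  pull deep deep: 1
  deep deep when: 1
  deep when bring: 1
  when bring short: 1
  bring short of: 1
  … (40 more, each ≤ 1)

"to short to", 2 times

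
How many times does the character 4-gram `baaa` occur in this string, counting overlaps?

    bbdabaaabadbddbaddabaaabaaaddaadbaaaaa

Sliding a length-4 window over the 38 characters (35 positions):
  position 5–8: baaa
  position 20–23: baaa
  position 24–27: baaa
  position 33–36: baaa

4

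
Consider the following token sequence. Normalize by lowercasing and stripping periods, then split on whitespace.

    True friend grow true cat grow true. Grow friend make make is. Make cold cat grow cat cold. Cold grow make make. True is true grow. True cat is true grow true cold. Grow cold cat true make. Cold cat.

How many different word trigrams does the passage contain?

34

40 tokens → 38 trigram windows in total.
Repeated trigrams (each contributes count−1 duplicates):
  grow true cat: 2
  is true grow: 2
  make cold cat: 2
  true grow true: 2
4 duplicate windows → 38 − 4 = 34 distinct.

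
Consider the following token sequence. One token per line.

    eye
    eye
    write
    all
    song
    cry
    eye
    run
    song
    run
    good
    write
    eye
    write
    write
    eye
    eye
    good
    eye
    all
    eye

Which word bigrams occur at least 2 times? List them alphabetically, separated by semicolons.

Bigram counts meeting the condition (at least 2 times):
  eye eye: 2
  eye write: 2
  write eye: 2

eye eye; eye write; write eye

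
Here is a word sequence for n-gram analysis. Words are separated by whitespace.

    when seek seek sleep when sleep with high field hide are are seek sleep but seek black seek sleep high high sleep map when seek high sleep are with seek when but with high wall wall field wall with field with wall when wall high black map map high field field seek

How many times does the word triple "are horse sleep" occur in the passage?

0

Scanning the 50 overlapping trigram windows for "are horse sleep":
  (none found)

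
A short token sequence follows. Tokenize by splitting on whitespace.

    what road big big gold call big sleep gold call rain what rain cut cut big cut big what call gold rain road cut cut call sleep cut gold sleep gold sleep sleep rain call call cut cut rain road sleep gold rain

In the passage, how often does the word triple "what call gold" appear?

1

Scanning the 41 overlapping trigram windows for "what call gold":
  position 19–21: what call gold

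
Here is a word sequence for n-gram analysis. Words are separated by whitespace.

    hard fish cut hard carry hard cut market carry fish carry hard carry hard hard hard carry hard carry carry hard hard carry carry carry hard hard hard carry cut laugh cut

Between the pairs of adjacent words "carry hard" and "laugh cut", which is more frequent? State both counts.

"carry hard": 6 occurrences
"laugh cut": 1 occurrence

"carry hard" (6 vs 1)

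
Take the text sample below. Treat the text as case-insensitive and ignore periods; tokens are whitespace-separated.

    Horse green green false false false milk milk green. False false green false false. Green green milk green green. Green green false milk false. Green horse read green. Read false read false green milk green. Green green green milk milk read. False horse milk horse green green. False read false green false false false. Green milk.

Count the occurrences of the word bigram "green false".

Scanning the 55 overlapping bigram windows for "green false":
  position 3–4: green false
  position 9–10: green false
  position 12–13: green false
  position 21–22: green false
  position 47–48: green false
  position 51–52: green false

6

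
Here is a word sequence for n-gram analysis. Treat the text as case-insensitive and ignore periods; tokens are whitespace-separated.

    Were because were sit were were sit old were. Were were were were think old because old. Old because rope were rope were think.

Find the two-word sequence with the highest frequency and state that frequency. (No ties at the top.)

"were were", 5 times

Bigram frequencies (highest first):
  were were: 5
  were sit: 2
  were think: 2
  old because: 2
  rope were: 2
  were because: 1
  … (9 more, each ≤ 1)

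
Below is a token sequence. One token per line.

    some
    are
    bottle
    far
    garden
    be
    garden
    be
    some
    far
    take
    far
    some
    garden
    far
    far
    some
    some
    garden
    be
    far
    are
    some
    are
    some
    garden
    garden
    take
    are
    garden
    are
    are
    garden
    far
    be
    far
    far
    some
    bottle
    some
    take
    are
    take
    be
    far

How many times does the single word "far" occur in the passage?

Scanning the 45 tokens for "far":
  position 4: far
  position 10: far
  position 12: far
  position 15: far
  position 16: far
  position 21: far
  position 34: far
  position 36: far
  position 37: far
  position 45: far

10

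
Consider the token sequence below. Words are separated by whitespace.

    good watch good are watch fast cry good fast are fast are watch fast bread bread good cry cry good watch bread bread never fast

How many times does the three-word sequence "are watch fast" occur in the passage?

Scanning the 23 overlapping trigram windows for "are watch fast":
  position 4–6: are watch fast
  position 12–14: are watch fast

2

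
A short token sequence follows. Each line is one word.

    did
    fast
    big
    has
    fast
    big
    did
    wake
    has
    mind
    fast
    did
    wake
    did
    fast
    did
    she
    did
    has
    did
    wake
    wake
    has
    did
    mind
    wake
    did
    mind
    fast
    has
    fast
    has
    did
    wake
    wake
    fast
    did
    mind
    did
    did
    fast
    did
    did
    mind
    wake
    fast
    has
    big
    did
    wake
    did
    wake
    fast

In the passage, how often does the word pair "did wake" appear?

Scanning the 52 overlapping bigram windows for "did wake":
  position 7–8: did wake
  position 12–13: did wake
  position 20–21: did wake
  position 33–34: did wake
  position 49–50: did wake
  position 51–52: did wake

6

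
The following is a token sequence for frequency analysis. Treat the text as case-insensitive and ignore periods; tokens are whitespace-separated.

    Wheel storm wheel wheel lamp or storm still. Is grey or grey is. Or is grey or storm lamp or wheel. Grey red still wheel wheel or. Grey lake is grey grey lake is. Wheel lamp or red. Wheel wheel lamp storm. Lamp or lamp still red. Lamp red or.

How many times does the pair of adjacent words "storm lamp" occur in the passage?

Scanning the 49 overlapping bigram windows for "storm lamp":
  position 18–19: storm lamp
  position 42–43: storm lamp

2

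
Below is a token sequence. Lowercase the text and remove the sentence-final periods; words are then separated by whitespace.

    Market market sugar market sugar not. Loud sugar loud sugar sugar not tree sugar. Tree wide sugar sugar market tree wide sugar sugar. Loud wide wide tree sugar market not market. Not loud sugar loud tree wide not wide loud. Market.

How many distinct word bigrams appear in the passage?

24

41 tokens → 40 bigram windows in total.
Repeated bigrams (each contributes count−1 duplicates):
  loud sugar: 3
  sugar loud: 3
  sugar market: 3
  sugar sugar: 3
  tree wide: 3
  market not: 2
  market sugar: 2
  not loud: 2
  … (3 more repeated)
16 duplicate windows → 40 − 16 = 24 distinct.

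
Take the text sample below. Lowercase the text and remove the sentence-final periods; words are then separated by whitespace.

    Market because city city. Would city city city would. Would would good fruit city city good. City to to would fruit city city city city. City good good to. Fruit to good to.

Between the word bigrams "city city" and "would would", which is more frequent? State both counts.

"city city" (8 vs 2)

"city city": 8 occurrences
"would would": 2 occurrences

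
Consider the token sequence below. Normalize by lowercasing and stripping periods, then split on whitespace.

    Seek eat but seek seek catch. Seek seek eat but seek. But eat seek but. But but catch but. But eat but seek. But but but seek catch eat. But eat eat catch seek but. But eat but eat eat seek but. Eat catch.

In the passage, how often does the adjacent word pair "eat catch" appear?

Scanning the 43 overlapping bigram windows for "eat catch":
  position 32–33: eat catch
  position 43–44: eat catch

2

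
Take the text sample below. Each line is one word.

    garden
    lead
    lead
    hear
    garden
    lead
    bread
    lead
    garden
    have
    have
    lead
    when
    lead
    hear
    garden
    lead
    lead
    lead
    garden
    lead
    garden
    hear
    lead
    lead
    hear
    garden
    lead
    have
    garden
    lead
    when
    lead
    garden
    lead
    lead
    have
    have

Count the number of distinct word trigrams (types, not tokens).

38 tokens → 36 trigram windows in total.
Repeated trigrams (each contributes count−1 duplicates):
  garden lead lead: 3
  hear garden lead: 3
  lead hear garden: 3
  lead garden lead: 2
  lead lead hear: 2
  lead when lead: 2
9 duplicate windows → 36 − 9 = 27 distinct.

27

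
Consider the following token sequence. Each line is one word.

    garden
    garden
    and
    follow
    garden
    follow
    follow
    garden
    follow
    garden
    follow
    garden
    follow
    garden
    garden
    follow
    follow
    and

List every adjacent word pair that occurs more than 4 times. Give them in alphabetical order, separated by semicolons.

Bigram counts meeting the condition (more than 4 times):
  follow garden: 5
  garden follow: 5

follow garden; garden follow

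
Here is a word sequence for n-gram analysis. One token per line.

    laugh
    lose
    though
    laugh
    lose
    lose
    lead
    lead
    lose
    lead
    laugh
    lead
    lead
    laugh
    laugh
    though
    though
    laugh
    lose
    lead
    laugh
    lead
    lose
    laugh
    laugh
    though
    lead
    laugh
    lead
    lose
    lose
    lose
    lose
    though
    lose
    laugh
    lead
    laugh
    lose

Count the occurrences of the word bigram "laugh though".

Scanning the 38 overlapping bigram windows for "laugh though":
  position 15–16: laugh though
  position 25–26: laugh though

2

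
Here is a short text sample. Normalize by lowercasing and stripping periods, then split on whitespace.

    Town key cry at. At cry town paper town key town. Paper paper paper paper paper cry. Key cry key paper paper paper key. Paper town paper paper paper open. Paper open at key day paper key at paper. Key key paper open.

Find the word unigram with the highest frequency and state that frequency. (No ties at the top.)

"paper", 17 times

Unigram frequencies (highest first):
  paper: 17
  key: 9
  town: 5
  cry: 4
  at: 4
  open: 3
  … (1 more, each ≤ 1)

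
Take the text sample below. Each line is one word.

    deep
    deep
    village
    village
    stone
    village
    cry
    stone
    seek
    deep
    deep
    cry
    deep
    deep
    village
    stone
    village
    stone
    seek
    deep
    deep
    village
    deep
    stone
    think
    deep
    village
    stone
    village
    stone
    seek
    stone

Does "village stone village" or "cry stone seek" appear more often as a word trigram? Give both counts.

"village stone village" (3 vs 1)

"village stone village": 3 occurrences
"cry stone seek": 1 occurrence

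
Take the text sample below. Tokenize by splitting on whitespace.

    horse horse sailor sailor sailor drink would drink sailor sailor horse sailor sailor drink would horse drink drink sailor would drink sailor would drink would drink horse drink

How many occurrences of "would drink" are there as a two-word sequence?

4

Scanning the 27 overlapping bigram windows for "would drink":
  position 7–8: would drink
  position 20–21: would drink
  position 23–24: would drink
  position 25–26: would drink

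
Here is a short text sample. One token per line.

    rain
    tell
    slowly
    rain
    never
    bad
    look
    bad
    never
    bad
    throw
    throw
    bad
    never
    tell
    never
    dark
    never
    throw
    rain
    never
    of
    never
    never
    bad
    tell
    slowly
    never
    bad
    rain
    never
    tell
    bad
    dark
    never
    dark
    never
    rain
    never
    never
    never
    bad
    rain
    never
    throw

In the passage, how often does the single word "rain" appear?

Scanning the 45 tokens for "rain":
  position 1: rain
  position 4: rain
  position 20: rain
  position 30: rain
  position 38: rain
  position 43: rain

6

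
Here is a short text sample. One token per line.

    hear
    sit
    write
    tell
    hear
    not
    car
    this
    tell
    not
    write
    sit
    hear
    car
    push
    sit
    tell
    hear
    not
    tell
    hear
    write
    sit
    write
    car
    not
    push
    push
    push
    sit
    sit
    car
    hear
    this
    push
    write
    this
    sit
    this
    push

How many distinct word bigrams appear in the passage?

40 tokens → 39 bigram windows in total.
Repeated bigrams (each contributes count−1 duplicates):
  tell hear: 3
  hear not: 2
  push push: 2
  push sit: 2
  sit write: 2
  this push: 2
  write sit: 2
8 duplicate windows → 39 − 8 = 31 distinct.

31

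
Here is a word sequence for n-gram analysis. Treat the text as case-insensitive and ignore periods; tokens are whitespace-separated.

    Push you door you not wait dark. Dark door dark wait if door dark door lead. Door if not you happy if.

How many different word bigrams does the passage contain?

22 tokens → 21 bigram windows in total.
Repeated bigrams (each contributes count−1 duplicates):
  dark door: 2
  door dark: 2
2 duplicate windows → 21 − 2 = 19 distinct.

19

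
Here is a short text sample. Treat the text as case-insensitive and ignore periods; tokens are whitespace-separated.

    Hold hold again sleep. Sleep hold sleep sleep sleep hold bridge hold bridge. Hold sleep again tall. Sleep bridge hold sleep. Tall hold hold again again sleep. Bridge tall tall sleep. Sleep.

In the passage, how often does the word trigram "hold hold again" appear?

2

Scanning the 30 overlapping trigram windows for "hold hold again":
  position 1–3: hold hold again
  position 23–25: hold hold again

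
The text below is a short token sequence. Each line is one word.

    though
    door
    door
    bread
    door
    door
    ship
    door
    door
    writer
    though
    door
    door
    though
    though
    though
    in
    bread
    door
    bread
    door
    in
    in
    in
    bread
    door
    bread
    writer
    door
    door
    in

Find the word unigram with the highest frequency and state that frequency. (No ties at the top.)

"door", 13 times

Unigram frequencies (highest first):
  door: 13
  though: 5
  bread: 5
  in: 5
  writer: 2
  ship: 1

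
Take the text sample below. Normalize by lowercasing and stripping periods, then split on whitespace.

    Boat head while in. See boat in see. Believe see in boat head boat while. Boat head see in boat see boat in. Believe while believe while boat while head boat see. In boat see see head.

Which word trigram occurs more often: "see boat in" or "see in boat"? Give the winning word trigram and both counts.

"see in boat" (3 vs 2)

"see boat in": 2 occurrences
"see in boat": 3 occurrences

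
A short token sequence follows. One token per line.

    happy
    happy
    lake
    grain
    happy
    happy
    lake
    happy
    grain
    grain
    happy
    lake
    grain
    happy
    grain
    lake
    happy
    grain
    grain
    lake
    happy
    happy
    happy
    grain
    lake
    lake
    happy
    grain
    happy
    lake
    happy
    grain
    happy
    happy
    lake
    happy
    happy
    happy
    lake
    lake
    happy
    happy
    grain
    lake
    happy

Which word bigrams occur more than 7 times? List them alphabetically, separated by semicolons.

happy happy; lake happy

Bigram counts meeting the condition (more than 7 times):
  happy happy: 8
  lake happy: 8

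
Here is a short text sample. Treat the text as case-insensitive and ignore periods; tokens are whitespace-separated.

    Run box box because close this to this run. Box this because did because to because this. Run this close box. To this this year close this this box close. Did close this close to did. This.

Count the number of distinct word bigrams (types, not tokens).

29

37 tokens → 36 bigram windows in total.
Repeated bigrams (each contributes count−1 duplicates):
  close this: 3
  run box: 2
  this close: 2
  this run: 2
  this this: 2
  to this: 2
7 duplicate windows → 36 − 7 = 29 distinct.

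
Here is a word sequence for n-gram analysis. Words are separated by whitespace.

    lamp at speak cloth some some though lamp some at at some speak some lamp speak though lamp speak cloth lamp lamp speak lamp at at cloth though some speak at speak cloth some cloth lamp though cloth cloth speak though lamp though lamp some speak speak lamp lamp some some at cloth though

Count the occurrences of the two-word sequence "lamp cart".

0

Scanning the 53 overlapping bigram windows for "lamp cart":
  (none found)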